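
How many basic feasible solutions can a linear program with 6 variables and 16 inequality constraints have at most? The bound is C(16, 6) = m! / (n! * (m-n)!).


Each vertex corresponds to some choice of n active constraints out of m, so the number of vertices is at most C(m, n) = m! / (n!(m-n)!).
m = 16, n = 6
Numerator: 16 * 15 * 14 * 13 * 12 * 11
Denominator: 6! = 720
C(16, 6) = 8008


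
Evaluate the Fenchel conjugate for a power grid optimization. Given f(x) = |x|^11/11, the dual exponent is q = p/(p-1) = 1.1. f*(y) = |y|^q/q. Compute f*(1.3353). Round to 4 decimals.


The conjugate exponent q satisfies 1/p + 1/q = 1.
p = 11, so q = 11/(11 - 1) = 1.1
|y|^q = 1.3353^1.1 = 1.3745
f*(1.3353) = 1.3745 / 1.1 = 1.2495


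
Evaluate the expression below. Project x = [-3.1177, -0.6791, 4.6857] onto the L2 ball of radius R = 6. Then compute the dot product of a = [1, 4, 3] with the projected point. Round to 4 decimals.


Step 1: Compute ||x|| (intermediates to 6 decimals).
||x|| = sqrt((-3.1177)^2 + (-0.6791)^2 + 4.6857^2) = 5.668952
Step 2: Project.
Since ||x|| <= R, proj = x (no scaling needed).
proj(x) = [-3.1177, -0.6791, 4.6857]
Step 3: Dot product.
a^T * proj(x) = 1*(-3.1177) + 4*(-0.6791) + 3*4.6857 = 8.223


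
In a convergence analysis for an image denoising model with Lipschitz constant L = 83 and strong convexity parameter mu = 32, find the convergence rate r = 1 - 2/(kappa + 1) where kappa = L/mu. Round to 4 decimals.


Step 1: Compute the condition number.
kappa = L/mu = 83/32 = 2.5938
Step 2: Compute the convergence rate.
r = 1 - 2/(kappa + 1) = 1 - 2*mu/(L + mu) = (L - mu)/(L + mu) = 51/115 = 0.4435


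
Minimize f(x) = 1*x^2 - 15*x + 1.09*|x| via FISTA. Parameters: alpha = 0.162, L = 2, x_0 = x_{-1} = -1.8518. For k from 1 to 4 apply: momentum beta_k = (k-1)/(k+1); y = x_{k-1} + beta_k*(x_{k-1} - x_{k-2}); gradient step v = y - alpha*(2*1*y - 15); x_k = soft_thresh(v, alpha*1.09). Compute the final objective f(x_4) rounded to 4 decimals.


FISTA on f(x) = 1*x^2 - 15*x + 1.09*|x|
L = 2, alpha = 0.162
Iteration 1: beta = 0.0, y = -1.8518 + 0.0*(-1.8518 + 1.8518) = -1.8518
  grad(y) = -18.7036, v = y - alpha*grad = 1.1782
  prox(v) = soft_thresh(1.1782, 0.1766) = 1.0016
Iteration 2: beta = 0.3333, y = 1.0016 + 0.3333*(1.0016 + 1.8518) = 1.9527
  grad(y) = -11.0945, v = y - alpha*grad = 3.7501
  prox(v) = soft_thresh(3.7501, 0.1766) = 3.5735
Iteration 3: beta = 0.5, y = 3.5735 + 0.5*(3.5735 - 1.0016) = 4.8594
  grad(y) = -5.2812, v = y - alpha*grad = 5.715
  prox(v) = soft_thresh(5.715, 0.1766) = 5.5384
Iteration 4: beta = 0.6, y = 5.5384 + 0.6*(5.5384 - 3.5735) = 6.7173
  grad(y) = -1.5654, v = y - alpha*grad = 6.9709
  prox(v) = soft_thresh(6.9709, 0.1766) = 6.7943
f(x_4) = 1*6.7943^2 - 15*6.7943 + 1.09*|6.7943| = -48.3462


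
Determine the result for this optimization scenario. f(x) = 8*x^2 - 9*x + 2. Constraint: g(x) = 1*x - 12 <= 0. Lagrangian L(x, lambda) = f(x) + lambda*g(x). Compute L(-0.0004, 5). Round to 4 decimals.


Step 1: Evaluate f(x).
f(-0.0004) = 8*(-0.0004)^2 - 9*(-0.0004) + 2 = 2.0036
Step 2: Evaluate g(x).
g(-0.0004) = 1*-0.0004 - 12 = -12.0004
Step 3: Compute Lagrangian.
L = 2.0036 + 5*-12.0004 = -57.9984


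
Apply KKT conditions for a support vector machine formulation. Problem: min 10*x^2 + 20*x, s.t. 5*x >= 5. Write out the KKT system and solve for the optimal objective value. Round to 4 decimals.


Step 1: Try lambda = 0 (constraint inactive).
x_unc = -20/(2*10) = -1.0
Check: 5*-1.0 = -5.0 < 5 -- violated!
Step 2: Constraint must be active: 5*x = 5
x* = 5/5 = 1.0
lambda = (2*10*1.0 + 20)/5 = 8.0
Step 3: Compute optimal value.
f(x*) = 10*1.0^2 + 20*1.0 = 30.0


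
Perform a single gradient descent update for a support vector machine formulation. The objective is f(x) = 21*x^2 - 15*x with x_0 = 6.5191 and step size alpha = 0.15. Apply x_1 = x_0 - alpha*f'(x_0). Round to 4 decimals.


We compute the gradient at x_0 and apply the update.
f'(x) = 42*x - 15
f'(6.5191) = 42*6.5191 - 15 = 258.8022
x_1 = 6.5191 - 0.15*258.8022 = -32.3012


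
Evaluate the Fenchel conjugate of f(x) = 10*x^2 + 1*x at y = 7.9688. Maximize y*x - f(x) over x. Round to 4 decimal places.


f*(y) = sup_x {y*x - a*x^2 - b*x} = sup_x {(y-b)*x - a*x^2}
FOC: (y - b) - 2a*x = 0 => x* = (y - b)/(2a)
x* = (7.9688 - 1)/(2*10) = 0.3484
f*(7.9688) = (y-b)^2/(4a) = (7.9688 - 1)^2/(4*10)
= 48.5642/40 = 1.2141


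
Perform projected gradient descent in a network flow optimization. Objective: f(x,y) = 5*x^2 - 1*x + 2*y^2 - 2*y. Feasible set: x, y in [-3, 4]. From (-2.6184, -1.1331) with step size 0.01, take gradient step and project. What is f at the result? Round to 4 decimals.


Step 1: Compute gradient at (-2.6184, -1.1331).
grad_x = 2*5*-2.6184 - 1 = -27.184
grad_y = 2*2*-1.1331 - 2 = -6.5324
Step 2: Gradient step.
x_raw = -2.6184 - 0.01*-27.184 = -2.3466
y_raw = -1.1331 - 0.01*-6.5324 = -1.0678
Step 3: Project onto [-3, 4].
x_proj = clip(-2.3466) = -2.3466
y_proj = clip(-1.0678) = -1.0678
Step 4: Evaluate f.
f(-2.3466, -1.0678) = 34.2941


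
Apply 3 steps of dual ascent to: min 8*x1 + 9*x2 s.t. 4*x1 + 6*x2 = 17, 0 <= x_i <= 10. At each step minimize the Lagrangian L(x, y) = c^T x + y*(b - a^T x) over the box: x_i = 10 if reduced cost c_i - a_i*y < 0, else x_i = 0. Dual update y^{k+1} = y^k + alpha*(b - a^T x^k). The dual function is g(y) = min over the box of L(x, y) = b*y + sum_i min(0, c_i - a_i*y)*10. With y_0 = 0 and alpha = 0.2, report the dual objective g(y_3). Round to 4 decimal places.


Dual ascent for LP: min 8*x1 + 9*x2, 4*x1 + 6*x2 = 17, 0 <= x_i <= 10
Step 1: y^k = 0.0, reduced costs: (8.0, 9.0)
  x^k = (0.0, 0.0), subgradient = b - a^T x = 17.0
  y^{k+1} = 0.0 + 0.2*17.0 = 3.4
Step 2: y^k = 3.4, reduced costs: (-5.6, -11.4)
  x^k = (10.0, 10.0), subgradient = b - a^T x = -83.0
  y^{k+1} = 3.4 + 0.2*-83.0 = -13.2
Step 3: y^k = -13.2, reduced costs: (60.8, 88.2)
  x^k = (0.0, 0.0), subgradient = b - a^T x = 17.0
  y^{k+1} = -13.2 + 0.2*17.0 = -9.8
Dual objective at y_3 = -9.8: reduced costs (47.2, 67.8), box minimizer x = (0.0, 0.0)
g(y_3) = b*y + (c1 - a1*y)*x1 + (c2 - a2*y)*x2 = 17*(-9.8) + 47.2*0.0 + 67.8*0.0 = -166.6 + 0.0 + 0.0 = -166.6


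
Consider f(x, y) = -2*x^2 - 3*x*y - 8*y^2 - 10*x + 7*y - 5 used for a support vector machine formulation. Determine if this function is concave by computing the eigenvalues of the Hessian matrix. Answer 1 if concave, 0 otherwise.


The Hessian of f(x,y) = -2*x^2 - 3*x*y - 8*y^2 - 10*x + 7*y - 5 is:
H = [[-4, -3], [-3, -16]]
Trace = -4 - 16 = -20
Determinant = -4*-16 - (-3)^2 = 55
Discriminant = (-20)^2 - 4*55 = 180.0
Eigenvalues: lambda_1 = -16.7082, lambda_2 = -3.2918
The function is concave.

1


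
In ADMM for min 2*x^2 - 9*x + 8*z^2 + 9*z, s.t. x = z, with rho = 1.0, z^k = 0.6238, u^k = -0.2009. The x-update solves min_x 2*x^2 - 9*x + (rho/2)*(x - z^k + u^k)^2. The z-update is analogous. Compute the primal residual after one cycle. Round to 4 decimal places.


ADMM iteration with rho = 1.0, z^k = 0.6238, u^k = -0.2009
Step 1: x-update.
Minimize 2*x^2 - 9*x + (1.0/2)*(x - 0.6238 - 0.2009)^2
FOC: (2*2 + 1.0)*x = 9 + 1.0*(0.6238 + 0.2009)
x^{k+1} = 1.9649
Step 2: z-update.
Minimize 8*z^2 + 9*z + (1.0/2)*(1.9649 - z - 0.2009)^2
FOC: (2*8 + 1.0)*z = -9 + 1.0*(1.9649 - 0.2009)
z^{k+1} = -0.4256
Step 3: u-update.
u^{k+1} = -0.2009 + 1.9649 + 0.4256 = 2.1897
Step 4: Primal residual = |1.9649 + 0.4256| = 2.3906


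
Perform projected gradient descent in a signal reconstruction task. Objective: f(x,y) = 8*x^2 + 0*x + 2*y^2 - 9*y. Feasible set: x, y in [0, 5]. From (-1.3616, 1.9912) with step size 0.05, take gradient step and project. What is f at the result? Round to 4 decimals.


Step 1: Compute gradient at (-1.3616, 1.9912).
grad_x = 2*8*-1.3616 + 0 = -21.7856
grad_y = 2*2*1.9912 - 9 = -1.0352
Step 2: Gradient step.
x_raw = -1.3616 - 0.05*-21.7856 = -0.2723
y_raw = 1.9912 - 0.05*-1.0352 = 2.043
Step 3: Project onto [0, 5].
x_proj = clip(-0.2723) = 0.0
y_proj = clip(2.043) = 2.043
Step 4: Evaluate f.
f(0.0, 2.043) = -10.0393


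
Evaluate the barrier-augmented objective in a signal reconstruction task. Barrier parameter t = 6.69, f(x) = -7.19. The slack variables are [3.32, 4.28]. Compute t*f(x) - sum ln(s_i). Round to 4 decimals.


Step 1: Compute log-barrier.
ln values: [1.2, 1.454]
phi = -(1.2 + 1.454) = -2.6539
Step 2: Compute augmented objective.
t*f(x) = 6.69*-7.19 = -48.1011
Total = -48.1011 - 2.6539 = -50.755


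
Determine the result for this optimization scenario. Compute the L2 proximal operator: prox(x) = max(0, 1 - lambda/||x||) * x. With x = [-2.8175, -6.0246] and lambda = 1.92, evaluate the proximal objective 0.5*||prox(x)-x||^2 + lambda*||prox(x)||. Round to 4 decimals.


Step 1: Compute ||x||.
||x|| = 6.6509
Step 2: Compute scaling factor.
scale = max(0, 1 - 1.92/6.6509) = 0.7113
Step 3: prox(x) = [-2.0041, -4.2854]
||prox(x)|| = 4.7309
Step 4: Proximal objective.
0.5*||prox-x||^2 = 1.8432
lambda*||prox|| = 9.0833
Total = 10.9265


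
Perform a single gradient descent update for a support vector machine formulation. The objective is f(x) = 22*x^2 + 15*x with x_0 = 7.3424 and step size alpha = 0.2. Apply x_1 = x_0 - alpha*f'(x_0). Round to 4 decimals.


We compute the gradient at x_0 and apply the update.
f'(x) = 44*x + 15
f'(7.3424) = 44*7.3424 + 15 = 338.0656
x_1 = 7.3424 - 0.2*338.0656 = -60.2707


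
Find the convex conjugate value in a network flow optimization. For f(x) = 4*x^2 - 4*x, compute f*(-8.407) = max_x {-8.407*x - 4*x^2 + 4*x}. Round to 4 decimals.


f*(y) = sup_x {y*x - a*x^2 - b*x} = sup_x {(y-b)*x - a*x^2}
FOC: (y - b) - 2a*x = 0 => x* = (y - b)/(2a)
x* = (-8.407 + 4)/(2*4) = -0.5509
f*(-8.407) = (y-b)^2/(4a) = (-8.407 + 4)^2/(4*4)
= 19.4216/16 = 1.2139


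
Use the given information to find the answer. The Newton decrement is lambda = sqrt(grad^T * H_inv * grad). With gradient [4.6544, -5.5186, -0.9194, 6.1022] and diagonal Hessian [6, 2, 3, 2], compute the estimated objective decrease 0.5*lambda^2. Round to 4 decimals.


Step 1: H is diagonal, so H^(-1) * g = [0.7757, -2.7593, -0.3065, 3.0511].
Step 2: g^T H^(-1) g = sum_i g_i^2 / H_ii
  = (4.6544)^2/6 + (-5.5186)^2/2 + (-0.9194)^2/3 + (6.1022)^2/2
  = 3.6106 + 15.2275 + 0.2818 + 18.6184 = 37.7382
Step 3: Objective decrease = 0.5 * g^T H^(-1) g = 18.8691


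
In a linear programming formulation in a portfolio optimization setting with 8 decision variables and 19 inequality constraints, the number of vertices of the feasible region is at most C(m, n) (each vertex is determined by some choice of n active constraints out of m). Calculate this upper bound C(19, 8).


Each vertex corresponds to some choice of n active constraints out of m, so the number of vertices is at most C(m, n) = m! / (n!(m-n)!).
m = 19, n = 8
Numerator: 19 * 18 * 17 * 16 * 15 * 14 * 13 * 12
Denominator: 8! = 40320
C(19, 8) = 75582


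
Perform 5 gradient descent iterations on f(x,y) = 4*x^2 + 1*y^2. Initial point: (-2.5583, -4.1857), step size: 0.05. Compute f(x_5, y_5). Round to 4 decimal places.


Gradient descent on f(x,y) = 4*x^2 + 1*y^2.
Starting point: (-2.5583, -4.1857), alpha = 0.05
Step 1: grad_x = 2*4*-2.5583 = -20.4664, grad_y = 2*1*-4.1857 = -8.3714
  x_1 = -2.5583 - 0.05*-20.4664 = -1.535
  y_1 = -4.1857 - 0.05*-8.3714 = -3.7671
Step 2: grad_x = 2*4*-1.535 = -12.2798, grad_y = 2*1*-3.7671 = -7.5343
  x_2 = -1.535 - 0.05*-12.2798 = -0.921
  y_2 = -3.7671 - 0.05*-7.5343 = -3.3904
Step 3: grad_x = 2*4*-0.921 = -7.3679, grad_y = 2*1*-3.3904 = -6.7808
  x_3 = -0.921 - 0.05*-7.3679 = -0.5526
  y_3 = -3.3904 - 0.05*-6.7808 = -3.0514
Step 4: grad_x = 2*4*-0.5526 = -4.4207, grad_y = 2*1*-3.0514 = -6.1028
  x_4 = -0.5526 - 0.05*-4.4207 = -0.3316
  y_4 = -3.0514 - 0.05*-6.1028 = -2.7462
Step 5: grad_x = 2*4*-0.3316 = -2.6524, grad_y = 2*1*-2.7462 = -5.4925
  x_5 = -0.3316 - 0.05*-2.6524 = -0.1989
  y_5 = -2.7462 - 0.05*-5.4925 = -2.4716
f(-0.1989, -2.4716) = 4*(-0.1989)^2 + 1*(-2.4716)^2 = 6.2672


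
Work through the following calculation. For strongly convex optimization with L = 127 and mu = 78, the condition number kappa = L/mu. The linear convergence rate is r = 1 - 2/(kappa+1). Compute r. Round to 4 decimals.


Step 1: Compute the condition number.
kappa = L/mu = 127/78 = 1.6282
Step 2: Compute the convergence rate.
r = 1 - 2/(kappa + 1) = 1 - 2*mu/(L + mu) = (L - mu)/(L + mu) = 49/205 = 0.239


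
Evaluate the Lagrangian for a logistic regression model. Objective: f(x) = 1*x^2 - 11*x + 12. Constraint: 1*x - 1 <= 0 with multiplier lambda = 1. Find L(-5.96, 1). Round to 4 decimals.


Step 1: Evaluate f(x).
f(-5.96) = 1*(-5.96)^2 - 11*(-5.96) + 12 = 113.0816
Step 2: Evaluate g(x).
g(-5.96) = 1*-5.96 - 1 = -6.96
Step 3: Compute Lagrangian.
L = 113.0816 + 1*-6.96 = 106.1216


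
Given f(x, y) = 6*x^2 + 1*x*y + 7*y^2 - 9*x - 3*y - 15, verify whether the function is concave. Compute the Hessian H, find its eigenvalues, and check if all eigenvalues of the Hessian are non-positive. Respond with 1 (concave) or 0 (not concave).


The Hessian of f(x,y) = 6*x^2 + 1*x*y + 7*y^2 - 9*x - 3*y - 15 is:
H = [[12, 1], [1, 14]]
Trace = 12 + 14 = 26
Determinant = 12*14 - (1)^2 = 167
Discriminant = (26)^2 - 4*167 = 8.0
Eigenvalues: lambda_1 = 11.5858, lambda_2 = 14.4142
The function is not concave.

0


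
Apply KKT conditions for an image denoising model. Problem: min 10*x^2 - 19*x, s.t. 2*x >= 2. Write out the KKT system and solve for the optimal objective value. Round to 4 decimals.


Step 1: Try lambda = 0 (constraint inactive).
x_unc = 19/(2*10) = 0.95
Check: 2*0.95 = 1.9 < 2 -- violated!
Step 2: Constraint must be active: 2*x = 2
x* = 2/2 = 1.0
lambda = (2*10*1.0 - 19)/2 = 0.5
Step 3: Compute optimal value.
f(x*) = 10*1.0^2 - 19*1.0 = -9.0


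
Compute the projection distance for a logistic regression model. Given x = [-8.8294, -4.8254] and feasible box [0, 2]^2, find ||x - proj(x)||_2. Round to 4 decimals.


Project each component onto [0, 2].
clip(-8.8294) = 0.0, clip(-4.8254) = 0.0
Projection = [0.0, 0.0]
Squared diffs: [77.9583, 23.2845]
Distance = sqrt(101.2428) = 10.0619


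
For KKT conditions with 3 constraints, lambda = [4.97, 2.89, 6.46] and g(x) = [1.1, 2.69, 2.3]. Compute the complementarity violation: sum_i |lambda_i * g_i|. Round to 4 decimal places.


KKT complementary slackness check:
lambda_1 * g_1 = 4.97 * 1.1 = 5.467
lambda_2 * g_2 = 2.89 * 2.69 = 7.7741
lambda_3 * g_3 = 6.46 * 2.3 = 14.858
Total violation = 5.467 + 7.7741 + 14.858 = 28.0991


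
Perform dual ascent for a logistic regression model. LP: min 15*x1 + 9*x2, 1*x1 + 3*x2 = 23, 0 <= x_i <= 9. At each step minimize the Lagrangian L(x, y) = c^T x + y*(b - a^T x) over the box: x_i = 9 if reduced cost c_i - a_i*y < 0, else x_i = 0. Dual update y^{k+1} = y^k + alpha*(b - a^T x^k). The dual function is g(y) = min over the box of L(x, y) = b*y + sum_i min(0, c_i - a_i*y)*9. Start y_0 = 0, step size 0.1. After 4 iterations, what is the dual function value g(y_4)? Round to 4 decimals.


Dual ascent for LP: min 15*x1 + 9*x2, 1*x1 + 3*x2 = 23, 0 <= x_i <= 9
Step 1: y^k = 0.0, reduced costs: (15.0, 9.0)
  x^k = (0.0, 0.0), subgradient = b - a^T x = 23.0
  y^{k+1} = 0.0 + 0.1*23.0 = 2.3
Step 2: y^k = 2.3, reduced costs: (12.7, 2.1)
  x^k = (0.0, 0.0), subgradient = b - a^T x = 23.0
  y^{k+1} = 2.3 + 0.1*23.0 = 4.6
Step 3: y^k = 4.6, reduced costs: (10.4, -4.8)
  x^k = (0.0, 9.0), subgradient = b - a^T x = -4.0
  y^{k+1} = 4.6 + 0.1*-4.0 = 4.2
Step 4: y^k = 4.2, reduced costs: (10.8, -3.6)
  x^k = (0.0, 9.0), subgradient = b - a^T x = -4.0
  y^{k+1} = 4.2 + 0.1*-4.0 = 3.8
Dual objective at y_4 = 3.8: reduced costs (11.2, -2.4), box minimizer x = (0.0, 9.0)
g(y_4) = b*y + (c1 - a1*y)*x1 + (c2 - a2*y)*x2 = 23*3.8 + 11.2*0.0 + (-2.4)*9.0 = 87.4 + 0.0 - 21.6 = 65.8


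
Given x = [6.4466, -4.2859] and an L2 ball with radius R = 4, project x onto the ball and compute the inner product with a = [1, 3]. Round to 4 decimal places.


Step 1: Compute ||x|| (intermediates to 6 decimals).
||x|| = sqrt(6.4466^2 + (-4.2859)^2) = 7.741291
Step 2: Project.
Since ||x|| > R, scale = R/||x|| = 4/7.741291 = 0.51671, proj(x) = scale * x
proj(x) = [3.331023, -2.214567]
Step 3: Dot product.
a^T * proj(x) = 1*3.331023 + 3*(-2.214567) = -3.3127


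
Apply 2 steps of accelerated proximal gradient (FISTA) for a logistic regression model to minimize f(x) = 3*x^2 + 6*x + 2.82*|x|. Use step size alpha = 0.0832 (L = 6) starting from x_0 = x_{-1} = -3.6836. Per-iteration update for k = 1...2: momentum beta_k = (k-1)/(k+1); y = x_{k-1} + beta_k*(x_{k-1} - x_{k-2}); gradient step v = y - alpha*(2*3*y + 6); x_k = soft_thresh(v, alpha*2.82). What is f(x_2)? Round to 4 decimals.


FISTA on f(x) = 3*x^2 + 6*x + 2.82*|x|
L = 6, alpha = 0.0832
Iteration 1: beta = 0.0, y = -3.6836 + 0.0*(-3.6836 + 3.6836) = -3.6836
  grad(y) = -16.1016, v = y - alpha*grad = -2.3439
  prox(v) = soft_thresh(-2.3439, 0.2346) = -2.1093
Iteration 2: beta = 0.3333, y = -2.1093 + 0.3333*(-2.1093 + 3.6836) = -1.5846
  grad(y) = -3.5074, v = y - alpha*grad = -1.2927
  prox(v) = soft_thresh(-1.2927, 0.2346) = -1.0581
f(x_2) = 3*(-1.0581)^2 + 6*(-1.0581) + 2.82*|-1.0581| = -0.006


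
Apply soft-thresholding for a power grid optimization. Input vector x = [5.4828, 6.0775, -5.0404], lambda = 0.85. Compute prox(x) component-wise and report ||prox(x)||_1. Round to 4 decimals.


Soft-thresholding with lambda = 0.85:
prox(5.4828) = sign(5.4828)*max(|5.4828| - 0.85, 0) = 4.6328
prox(6.0775) = sign(6.0775)*max(|6.0775| - 0.85, 0) = 5.2275
prox(-5.0404) = sign(-5.0404)*max(|-5.0404| - 0.85, 0) = -4.1904
prox(x) = [4.6328, 5.2275, -4.1904]
||prox(x)||_1 = 4.6328 + 5.2275 + 4.1904 = 14.0507


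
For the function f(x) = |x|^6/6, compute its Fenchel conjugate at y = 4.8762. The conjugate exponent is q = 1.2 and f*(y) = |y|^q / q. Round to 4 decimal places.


The conjugate exponent q satisfies 1/p + 1/q = 1.
p = 6, so q = 6/(6 - 1) = 1.2
|y|^q = 4.8762^1.2 = 6.6942
f*(4.8762) = 6.6942 / 1.2 = 5.5785


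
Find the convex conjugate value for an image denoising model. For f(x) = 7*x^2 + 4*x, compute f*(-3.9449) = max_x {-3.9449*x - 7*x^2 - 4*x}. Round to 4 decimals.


f*(y) = sup_x {y*x - a*x^2 - b*x} = sup_x {(y-b)*x - a*x^2}
FOC: (y - b) - 2a*x = 0 => x* = (y - b)/(2a)
x* = (-3.9449 - 4)/(2*7) = -0.5675
f*(-3.9449) = (y-b)^2/(4a) = (-3.9449 - 4)^2/(4*7)
= 63.1214/28 = 2.2543


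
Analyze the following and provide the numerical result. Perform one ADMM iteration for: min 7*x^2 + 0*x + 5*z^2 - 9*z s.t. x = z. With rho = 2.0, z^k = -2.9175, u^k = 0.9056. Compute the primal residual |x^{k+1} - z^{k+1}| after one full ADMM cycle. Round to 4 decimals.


ADMM iteration with rho = 2.0, z^k = -2.9175, u^k = 0.9056
Step 1: x-update.
Minimize 7*x^2 + 0*x + (2.0/2)*(x + 2.9175 + 0.9056)^2
FOC: (2*7 + 2.0)*x = 0 + 2.0*(-2.9175 - 0.9056)
x^{k+1} = -0.4779
Step 2: z-update.
Minimize 5*z^2 - 9*z + (2.0/2)*(-0.4779 - z + 0.9056)^2
FOC: (2*5 + 2.0)*z = 9 + 2.0*(-0.4779 + 0.9056)
z^{k+1} = 0.8213
Step 3: u-update.
u^{k+1} = 0.9056 - 0.4779 - 0.8213 = -0.3936
Step 4: Primal residual = |-0.4779 - 0.8213| = 1.2992


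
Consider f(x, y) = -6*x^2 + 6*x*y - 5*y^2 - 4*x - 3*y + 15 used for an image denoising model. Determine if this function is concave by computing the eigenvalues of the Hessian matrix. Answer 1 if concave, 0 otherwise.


The Hessian of f(x,y) = -6*x^2 + 6*x*y - 5*y^2 - 4*x - 3*y + 15 is:
H = [[-12, 6], [6, -10]]
Trace = -12 - 10 = -22
Determinant = -12*-10 - (6)^2 = 84
Discriminant = (-22)^2 - 4*84 = 148.0
Eigenvalues: lambda_1 = -17.0828, lambda_2 = -4.9172
The function is concave.

1


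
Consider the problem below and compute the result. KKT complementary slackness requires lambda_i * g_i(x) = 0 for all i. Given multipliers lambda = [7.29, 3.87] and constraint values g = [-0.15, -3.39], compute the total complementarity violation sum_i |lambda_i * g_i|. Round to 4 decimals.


KKT complementary slackness check:
lambda_1 * g_1 = 7.29 * -0.15 = -1.0935
lambda_2 * g_2 = 3.87 * -3.39 = -13.1193
Total violation = 1.0935 + 13.1193 = 14.2128


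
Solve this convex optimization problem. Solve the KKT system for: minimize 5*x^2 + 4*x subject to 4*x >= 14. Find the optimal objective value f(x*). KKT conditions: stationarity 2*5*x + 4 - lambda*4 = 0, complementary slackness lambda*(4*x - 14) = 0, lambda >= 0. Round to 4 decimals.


Step 1: Try lambda = 0 (constraint inactive).
x_unc = -4/(2*5) = -0.4
Check: 4*-0.4 = -1.6 < 14 -- violated!
Step 2: Constraint must be active: 4*x = 14
x* = 14/4 = 3.5
lambda = (2*5*3.5 + 4)/4 = 9.75
Step 3: Compute optimal value.
f(x*) = 5*3.5^2 + 4*3.5 = 75.25


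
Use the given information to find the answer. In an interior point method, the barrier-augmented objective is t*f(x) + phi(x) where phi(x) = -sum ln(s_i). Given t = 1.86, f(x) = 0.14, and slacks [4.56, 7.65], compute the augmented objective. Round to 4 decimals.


Step 1: Compute log-barrier.
ln values: [1.5173, 2.0347]
phi = -(1.5173 + 2.0347) = -3.552
Step 2: Compute augmented objective.
t*f(x) = 1.86*0.14 = 0.2604
Total = 0.2604 - 3.552 = -3.2916


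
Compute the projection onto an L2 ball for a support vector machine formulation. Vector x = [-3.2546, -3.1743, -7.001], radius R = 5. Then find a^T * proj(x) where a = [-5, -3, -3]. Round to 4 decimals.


Step 1: Compute ||x|| (intermediates to 6 decimals).
||x|| = sqrt((-3.2546)^2 + (-3.1743)^2 + (-7.001)^2) = 8.347611
Step 2: Project.
Since ||x|| > R, scale = R/||x|| = 5/8.347611 = 0.598974, proj(x) = scale * x
proj(x) = [-1.949421, -1.901323, -4.193417]
Step 3: Dot product.
a^T * proj(x) = -5*(-1.949421) - 3*(-1.901323) - 3*(-4.193417) = 28.0313


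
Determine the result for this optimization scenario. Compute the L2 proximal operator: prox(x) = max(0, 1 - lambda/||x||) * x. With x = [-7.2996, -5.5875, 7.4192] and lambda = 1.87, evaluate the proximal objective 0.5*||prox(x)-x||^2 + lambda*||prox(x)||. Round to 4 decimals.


Step 1: Compute ||x||.
||x|| = 11.8131
Step 2: Compute scaling factor.
scale = max(0, 1 - 1.87/11.8131) = 0.8417
Step 3: prox(x) = [-6.1441, -4.703, 6.2447]
||prox(x)|| = 9.9431
Step 4: Proximal objective.
0.5*||prox-x||^2 = 1.7485
lambda*||prox|| = 18.5936
Total = 20.342


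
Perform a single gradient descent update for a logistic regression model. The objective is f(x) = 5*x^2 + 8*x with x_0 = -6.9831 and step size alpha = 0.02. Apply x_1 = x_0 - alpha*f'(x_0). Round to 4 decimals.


We compute the gradient at x_0 and apply the update.
f'(x) = 10*x + 8
f'(-6.9831) = 10*-6.9831 + 8 = -61.831
x_1 = -6.9831 - 0.02*-61.831 = -5.7465


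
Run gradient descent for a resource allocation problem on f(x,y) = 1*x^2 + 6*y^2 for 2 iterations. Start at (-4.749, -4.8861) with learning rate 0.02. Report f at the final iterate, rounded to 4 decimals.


Gradient descent on f(x,y) = 1*x^2 + 6*y^2.
Starting point: (-4.749, -4.8861), alpha = 0.02
Step 1: grad_x = 2*1*-4.749 = -9.498, grad_y = 2*6*-4.8861 = -58.6332
  x_1 = -4.749 - 0.02*-9.498 = -4.559
  y_1 = -4.8861 - 0.02*-58.6332 = -3.7134
Step 2: grad_x = 2*1*-4.559 = -9.1181, grad_y = 2*6*-3.7134 = -44.5612
  x_2 = -4.559 - 0.02*-9.1181 = -4.3767
  y_2 = -3.7134 - 0.02*-44.5612 = -2.8222
f(-4.3767, -2.8222) = 1*(-4.3767)^2 + 6*(-2.8222)^2 = 66.9446


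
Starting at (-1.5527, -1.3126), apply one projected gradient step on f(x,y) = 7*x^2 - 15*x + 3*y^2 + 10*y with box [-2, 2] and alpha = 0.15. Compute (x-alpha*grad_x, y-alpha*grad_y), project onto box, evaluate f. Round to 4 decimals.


Step 1: Compute gradient at (-1.5527, -1.3126).
grad_x = 2*7*-1.5527 - 15 = -36.7378
grad_y = 2*3*-1.3126 + 10 = 2.1244
Step 2: Gradient step.
x_raw = -1.5527 - 0.15*-36.7378 = 3.958
y_raw = -1.3126 - 0.15*2.1244 = -1.6313
Step 3: Project onto [-2, 2].
x_proj = clip(3.958) = 2.0
y_proj = clip(-1.6313) = -1.6313
Step 4: Evaluate f.
f(2.0, -1.6313) = -10.3296


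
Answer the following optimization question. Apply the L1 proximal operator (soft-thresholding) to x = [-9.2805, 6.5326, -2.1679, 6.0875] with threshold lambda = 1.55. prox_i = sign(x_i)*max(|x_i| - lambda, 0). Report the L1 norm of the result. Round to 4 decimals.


Soft-thresholding with lambda = 1.55:
prox(-9.2805) = sign(-9.2805)*max(|-9.2805| - 1.55, 0) = -7.7305
prox(6.5326) = sign(6.5326)*max(|6.5326| - 1.55, 0) = 4.9826
prox(-2.1679) = sign(-2.1679)*max(|-2.1679| - 1.55, 0) = -0.6179
prox(6.0875) = sign(6.0875)*max(|6.0875| - 1.55, 0) = 4.5375
prox(x) = [-7.7305, 4.9826, -0.6179, 4.5375]
||prox(x)||_1 = 7.7305 + 4.9826 + 0.6179 + 4.5375 = 17.8685


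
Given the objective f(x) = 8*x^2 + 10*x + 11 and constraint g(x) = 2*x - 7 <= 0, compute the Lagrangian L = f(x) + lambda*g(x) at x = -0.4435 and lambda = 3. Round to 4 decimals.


Step 1: Evaluate f(x).
f(-0.4435) = 8*(-0.4435)^2 + 10*(-0.4435) + 11 = 8.1385
Step 2: Evaluate g(x).
g(-0.4435) = 2*-0.4435 - 7 = -7.887
Step 3: Compute Lagrangian.
L = 8.1385 + 3*-7.887 = -15.5225


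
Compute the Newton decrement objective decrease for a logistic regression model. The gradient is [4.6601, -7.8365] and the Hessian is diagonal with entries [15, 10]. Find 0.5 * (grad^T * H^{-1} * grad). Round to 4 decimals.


Step 1: H is diagonal, so H^(-1) * g = [0.3107, -0.7837].
Step 2: g^T H^(-1) g = sum_i g_i^2 / H_ii
  = (4.6601)^2/15 + (-7.8365)^2/10
  = 1.4478 + 6.1411 = 7.5888
Step 3: Objective decrease = 0.5 * g^T H^(-1) g = 3.7944


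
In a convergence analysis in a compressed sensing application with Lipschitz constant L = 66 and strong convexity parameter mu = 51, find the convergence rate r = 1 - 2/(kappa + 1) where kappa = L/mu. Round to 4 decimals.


Step 1: Compute the condition number.
kappa = L/mu = 66/51 = 1.2941
Step 2: Compute the convergence rate.
r = 1 - 2/(kappa + 1) = 1 - 2*mu/(L + mu) = (L - mu)/(L + mu) = 15/117 = 0.1282


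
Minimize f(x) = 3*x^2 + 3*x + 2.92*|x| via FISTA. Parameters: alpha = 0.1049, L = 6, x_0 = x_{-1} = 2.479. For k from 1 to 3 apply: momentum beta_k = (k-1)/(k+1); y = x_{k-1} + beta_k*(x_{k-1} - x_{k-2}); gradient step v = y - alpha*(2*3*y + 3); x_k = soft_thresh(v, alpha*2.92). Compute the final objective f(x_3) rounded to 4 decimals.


FISTA on f(x) = 3*x^2 + 3*x + 2.92*|x|
L = 6, alpha = 0.1049
Iteration 1: beta = 0.0, y = 2.479 + 0.0*(2.479 - 2.479) = 2.479
  grad(y) = 17.874, v = y - alpha*grad = 0.604
  prox(v) = soft_thresh(0.604, 0.3063) = 0.2977
Iteration 2: beta = 0.3333, y = 0.2977 + 0.3333*(0.2977 - 2.479) = -0.4294
  grad(y) = 0.4237, v = y - alpha*grad = -0.4738
  prox(v) = soft_thresh(-0.4738, 0.3063) = -0.1675
Iteration 3: beta = 0.5, y = -0.1675 + 0.5*(-0.1675 - 0.2977) = -0.4001
  grad(y) = 0.5992, v = y - alpha*grad = -0.463
  prox(v) = soft_thresh(-0.463, 0.3063) = -0.1567
f(x_3) = 3*(-0.1567)^2 + 3*(-0.1567) + 2.92*|-0.1567| = 0.0611


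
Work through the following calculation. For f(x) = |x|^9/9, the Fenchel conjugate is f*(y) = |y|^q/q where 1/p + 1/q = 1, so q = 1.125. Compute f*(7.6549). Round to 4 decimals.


The conjugate exponent q satisfies 1/p + 1/q = 1.
p = 9, so q = 9/(9 - 1) = 1.125
|y|^q = 7.6549^1.125 = 9.8726
f*(7.6549) = 9.8726 / 1.125 = 8.7757


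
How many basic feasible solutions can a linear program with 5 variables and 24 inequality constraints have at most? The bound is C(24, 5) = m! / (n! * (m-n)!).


Each vertex corresponds to some choice of n active constraints out of m, so the number of vertices is at most C(m, n) = m! / (n!(m-n)!).
m = 24, n = 5
Numerator: 24 * 23 * 22 * 21 * 20
Denominator: 5! = 120
C(24, 5) = 42504


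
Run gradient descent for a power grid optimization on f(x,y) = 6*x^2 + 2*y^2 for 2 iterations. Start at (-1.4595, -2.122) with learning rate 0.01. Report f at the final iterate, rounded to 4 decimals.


Gradient descent on f(x,y) = 6*x^2 + 2*y^2.
Starting point: (-1.4595, -2.122), alpha = 0.01
Step 1: grad_x = 2*6*-1.4595 = -17.514, grad_y = 2*2*-2.122 = -8.488
  x_1 = -1.4595 - 0.01*-17.514 = -1.2844
  y_1 = -2.122 - 0.01*-8.488 = -2.0371
Step 2: grad_x = 2*6*-1.2844 = -15.4123, grad_y = 2*2*-2.0371 = -8.1485
  x_2 = -1.2844 - 0.01*-15.4123 = -1.1302
  y_2 = -2.0371 - 0.01*-8.1485 = -1.9556
f(-1.1302, -1.9556) = 6*(-1.1302)^2 + 2*(-1.9556)^2 = 15.3136


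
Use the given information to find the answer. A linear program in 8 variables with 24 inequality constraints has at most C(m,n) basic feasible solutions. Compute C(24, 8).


Each vertex corresponds to some choice of n active constraints out of m, so the number of vertices is at most C(m, n) = m! / (n!(m-n)!).
m = 24, n = 8
Numerator: 24 * 23 * 22 * 21 * 20 * 19 * 18 * 17
Denominator: 8! = 40320
C(24, 8) = 735471


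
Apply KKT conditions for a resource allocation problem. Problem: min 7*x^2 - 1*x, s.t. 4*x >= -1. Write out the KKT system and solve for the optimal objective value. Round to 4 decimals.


Step 1: Try lambda = 0 (constraint inactive).
Stationarity: 2*7*x - 1 = 0
x* = 1/(2*7) = 1/14 = 0.0714 (rounded; the exact value 1/14 is used below)
Check constraint: 4*0.0714 = 0.2856 >= -1 -- satisfied.
Step 2: Compute optimal value.
f(x*) = 7*(1/14)^2 - 1*(1/14) = -0.0357


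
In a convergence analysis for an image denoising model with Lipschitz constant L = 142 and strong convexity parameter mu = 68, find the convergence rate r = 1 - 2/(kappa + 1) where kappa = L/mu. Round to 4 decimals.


Step 1: Compute the condition number.
kappa = L/mu = 142/68 = 2.0882
Step 2: Compute the convergence rate.
r = 1 - 2/(kappa + 1) = 1 - 2*mu/(L + mu) = (L - mu)/(L + mu) = 74/210 = 0.3524


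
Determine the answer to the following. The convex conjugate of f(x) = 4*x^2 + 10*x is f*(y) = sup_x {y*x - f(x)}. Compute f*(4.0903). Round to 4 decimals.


f*(y) = sup_x {y*x - a*x^2 - b*x} = sup_x {(y-b)*x - a*x^2}
FOC: (y - b) - 2a*x = 0 => x* = (y - b)/(2a)
x* = (4.0903 - 10)/(2*4) = -0.7387
f*(4.0903) = (y-b)^2/(4a) = (4.0903 - 10)^2/(4*4)
= 34.9246/16 = 2.1828


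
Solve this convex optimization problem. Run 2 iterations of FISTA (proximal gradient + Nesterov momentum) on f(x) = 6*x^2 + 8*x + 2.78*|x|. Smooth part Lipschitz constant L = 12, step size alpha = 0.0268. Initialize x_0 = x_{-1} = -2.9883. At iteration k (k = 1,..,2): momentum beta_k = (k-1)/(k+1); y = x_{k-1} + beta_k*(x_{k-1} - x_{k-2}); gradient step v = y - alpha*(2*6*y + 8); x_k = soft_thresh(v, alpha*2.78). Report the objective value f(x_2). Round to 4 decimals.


FISTA on f(x) = 6*x^2 + 8*x + 2.78*|x|
L = 12, alpha = 0.0268
Iteration 1: beta = 0.0, y = -2.9883 + 0.0*(-2.9883 + 2.9883) = -2.9883
  grad(y) = -27.8596, v = y - alpha*grad = -2.2417
  prox(v) = soft_thresh(-2.2417, 0.0745) = -2.1672
Iteration 2: beta = 0.3333, y = -2.1672 + 0.3333*(-2.1672 + 2.9883) = -1.8934
  grad(y) = -14.7213, v = y - alpha*grad = -1.4989
  prox(v) = soft_thresh(-1.4989, 0.0745) = -1.4244
f(x_2) = 6*(-1.4244)^2 + 8*(-1.4244) + 2.78*|-1.4244| = 4.7382


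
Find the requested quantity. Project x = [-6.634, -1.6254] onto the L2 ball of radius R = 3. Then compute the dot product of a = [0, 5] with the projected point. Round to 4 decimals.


Step 1: Compute ||x|| (intermediates to 6 decimals).
||x|| = sqrt((-6.634)^2 + (-1.6254)^2) = 6.830218
Step 2: Project.
Since ||x|| > R, scale = R/||x|| = 3/6.830218 = 0.439225, proj(x) = scale * x
proj(x) = [-2.913819, -0.713916]
Step 3: Dot product.
a^T * proj(x) = 0*(-2.913819) + 5*(-0.713916) = -3.5696


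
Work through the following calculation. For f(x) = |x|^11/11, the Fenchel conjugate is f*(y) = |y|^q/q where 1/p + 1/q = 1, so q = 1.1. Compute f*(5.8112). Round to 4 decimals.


The conjugate exponent q satisfies 1/p + 1/q = 1.
p = 11, so q = 11/(11 - 1) = 1.1
|y|^q = 5.8112^1.1 = 6.9293
f*(5.8112) = 6.9293 / 1.1 = 6.2994


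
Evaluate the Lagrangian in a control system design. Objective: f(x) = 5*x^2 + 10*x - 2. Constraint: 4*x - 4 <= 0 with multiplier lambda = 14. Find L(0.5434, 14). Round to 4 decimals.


Step 1: Evaluate f(x).
f(0.5434) = 5*0.5434^2 + 10*0.5434 - 2 = 4.9104
Step 2: Evaluate g(x).
g(0.5434) = 4*0.5434 - 4 = -1.8264
Step 3: Compute Lagrangian.
L = 4.9104 + 14*-1.8264 = -20.6592


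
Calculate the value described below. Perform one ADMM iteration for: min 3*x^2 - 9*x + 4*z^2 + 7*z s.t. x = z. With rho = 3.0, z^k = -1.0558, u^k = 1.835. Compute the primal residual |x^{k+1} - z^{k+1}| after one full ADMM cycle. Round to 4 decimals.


ADMM iteration with rho = 3.0, z^k = -1.0558, u^k = 1.835
Step 1: x-update.
Minimize 3*x^2 - 9*x + (3.0/2)*(x + 1.0558 + 1.835)^2
FOC: (2*3 + 3.0)*x = 9 + 3.0*(-1.0558 - 1.835)
x^{k+1} = 0.0364
Step 2: z-update.
Minimize 4*z^2 + 7*z + (3.0/2)*(0.0364 - z + 1.835)^2
FOC: (2*4 + 3.0)*z = -7 + 3.0*(0.0364 + 1.835)
z^{k+1} = -0.126
Step 3: u-update.
u^{k+1} = 1.835 + 0.0364 + 0.126 = 1.9974
Step 4: Primal residual = |0.0364 + 0.126| = 0.1624


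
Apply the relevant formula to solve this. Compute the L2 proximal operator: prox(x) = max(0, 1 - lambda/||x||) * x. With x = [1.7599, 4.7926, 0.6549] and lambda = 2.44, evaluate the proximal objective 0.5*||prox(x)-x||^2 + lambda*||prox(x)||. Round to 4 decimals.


Step 1: Compute ||x||.
||x|| = 5.1473
Step 2: Compute scaling factor.
scale = max(0, 1 - 2.44/5.1473) = 0.526
Step 3: prox(x) = [0.9257, 2.5208, 0.3445]
||prox(x)|| = 2.7073
Step 4: Proximal objective.
0.5*||prox-x||^2 = 2.9768
lambda*||prox|| = 6.6058
Total = 9.5827


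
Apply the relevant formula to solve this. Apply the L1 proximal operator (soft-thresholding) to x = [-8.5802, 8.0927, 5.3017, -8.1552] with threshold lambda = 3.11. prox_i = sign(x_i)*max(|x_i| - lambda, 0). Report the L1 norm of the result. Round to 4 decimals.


Soft-thresholding with lambda = 3.11:
prox(-8.5802) = sign(-8.5802)*max(|-8.5802| - 3.11, 0) = -5.4702
prox(8.0927) = sign(8.0927)*max(|8.0927| - 3.11, 0) = 4.9827
prox(5.3017) = sign(5.3017)*max(|5.3017| - 3.11, 0) = 2.1917
prox(-8.1552) = sign(-8.1552)*max(|-8.1552| - 3.11, 0) = -5.0452
prox(x) = [-5.4702, 4.9827, 2.1917, -5.0452]
||prox(x)||_1 = 5.4702 + 4.9827 + 2.1917 + 5.0452 = 17.6898


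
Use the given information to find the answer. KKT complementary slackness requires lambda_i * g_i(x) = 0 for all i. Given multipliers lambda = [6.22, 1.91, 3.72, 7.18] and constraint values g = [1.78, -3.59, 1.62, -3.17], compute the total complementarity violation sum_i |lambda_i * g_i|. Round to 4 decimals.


KKT complementary slackness check:
lambda_1 * g_1 = 6.22 * 1.78 = 11.0716
lambda_2 * g_2 = 1.91 * -3.59 = -6.8569
lambda_3 * g_3 = 3.72 * 1.62 = 6.0264
lambda_4 * g_4 = 7.18 * -3.17 = -22.7606
Total violation = 11.0716 + 6.8569 + 6.0264 + 22.7606 = 46.7155


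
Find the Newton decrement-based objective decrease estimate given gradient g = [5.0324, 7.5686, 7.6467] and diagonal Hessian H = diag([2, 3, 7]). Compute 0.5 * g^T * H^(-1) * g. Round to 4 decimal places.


Step 1: H is diagonal, so H^(-1) * g = [2.5162, 2.5229, 1.0924].
Step 2: g^T H^(-1) g = sum_i g_i^2 / H_ii
  = (5.0324)^2/2 + (7.5686)^2/3 + (7.6467)^2/7
  = 12.6625 + 19.0946 + 8.3531 = 40.1102
Step 3: Objective decrease = 0.5 * g^T H^(-1) g = 20.0551


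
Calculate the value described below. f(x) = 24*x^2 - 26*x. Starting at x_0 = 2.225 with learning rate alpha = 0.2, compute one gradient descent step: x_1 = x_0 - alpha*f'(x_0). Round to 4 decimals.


We compute the gradient at x_0 and apply the update.
f'(x) = 48*x - 26
f'(2.225) = 48*2.225 - 26 = 80.8
x_1 = 2.225 - 0.2*80.8 = -13.935


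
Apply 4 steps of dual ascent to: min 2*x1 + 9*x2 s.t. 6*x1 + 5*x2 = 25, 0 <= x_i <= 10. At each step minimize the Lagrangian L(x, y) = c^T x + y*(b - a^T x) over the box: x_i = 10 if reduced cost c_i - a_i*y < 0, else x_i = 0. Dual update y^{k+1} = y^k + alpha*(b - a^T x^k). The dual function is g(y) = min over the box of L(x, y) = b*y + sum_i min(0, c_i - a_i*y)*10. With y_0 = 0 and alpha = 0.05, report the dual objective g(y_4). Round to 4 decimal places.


Dual ascent for LP: min 2*x1 + 9*x2, 6*x1 + 5*x2 = 25, 0 <= x_i <= 10
Step 1: y^k = 0.0, reduced costs: (2.0, 9.0)
  x^k = (0.0, 0.0), subgradient = b - a^T x = 25.0
  y^{k+1} = 0.0 + 0.05*25.0 = 1.25
Step 2: y^k = 1.25, reduced costs: (-5.5, 2.75)
  x^k = (10.0, 0.0), subgradient = b - a^T x = -35.0
  y^{k+1} = 1.25 + 0.05*-35.0 = -0.5
Step 3: y^k = -0.5, reduced costs: (5.0, 11.5)
  x^k = (0.0, 0.0), subgradient = b - a^T x = 25.0
  y^{k+1} = -0.5 + 0.05*25.0 = 0.75
Step 4: y^k = 0.75, reduced costs: (-2.5, 5.25)
  x^k = (10.0, 0.0), subgradient = b - a^T x = -35.0
  y^{k+1} = 0.75 + 0.05*-35.0 = -1.0
Dual objective at y_4 = -1.0: reduced costs (8.0, 14.0), box minimizer x = (0.0, 0.0)
g(y_4) = b*y + (c1 - a1*y)*x1 + (c2 - a2*y)*x2 = 25*(-1.0) + 8.0*0.0 + 14.0*0.0 = -25.0 + 0.0 + 0.0 = -25.0


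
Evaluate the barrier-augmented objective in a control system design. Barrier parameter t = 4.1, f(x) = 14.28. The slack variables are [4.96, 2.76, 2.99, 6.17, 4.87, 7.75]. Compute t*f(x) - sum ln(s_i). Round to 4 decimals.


Step 1: Compute log-barrier.
ln values: [1.6014, 1.0152, 1.0953, 1.8197, 1.5831, 2.0477]
phi = -(1.6014 + 1.0152 + 1.0953 + 1.8197 + 1.5831 + 2.0477) = -9.1624
Step 2: Compute augmented objective.
t*f(x) = 4.1*14.28 = 58.548
Total = 58.548 - 9.1624 = 49.3856


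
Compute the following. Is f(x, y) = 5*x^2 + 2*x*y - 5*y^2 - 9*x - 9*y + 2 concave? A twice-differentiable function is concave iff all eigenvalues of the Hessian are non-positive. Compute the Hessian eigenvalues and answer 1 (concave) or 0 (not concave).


The Hessian of f(x,y) = 5*x^2 + 2*x*y - 5*y^2 - 9*x - 9*y + 2 is:
H = [[10, 2], [2, -10]]
Trace = 10 - 10 = 0
Determinant = 10*-10 - (2)^2 = -104
Discriminant = (0)^2 - 4*-104 = 416.0
Eigenvalues: lambda_1 = -10.198, lambda_2 = 10.198
The function is not concave.

0


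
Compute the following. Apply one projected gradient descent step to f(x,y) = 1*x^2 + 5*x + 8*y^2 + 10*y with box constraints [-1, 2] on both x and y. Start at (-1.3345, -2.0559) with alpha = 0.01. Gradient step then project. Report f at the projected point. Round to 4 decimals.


Step 1: Compute gradient at (-1.3345, -2.0559).
grad_x = 2*1*-1.3345 + 5 = 2.331
grad_y = 2*8*-2.0559 + 10 = -22.8944
Step 2: Gradient step.
x_raw = -1.3345 - 0.01*2.331 = -1.3578
y_raw = -2.0559 - 0.01*-22.8944 = -1.827
Step 3: Project onto [-1, 2].
x_proj = clip(-1.3578) = -1.0
y_proj = clip(-1.827) = -1.0
Step 4: Evaluate f.
f(-1.0, -1.0) = -6.0


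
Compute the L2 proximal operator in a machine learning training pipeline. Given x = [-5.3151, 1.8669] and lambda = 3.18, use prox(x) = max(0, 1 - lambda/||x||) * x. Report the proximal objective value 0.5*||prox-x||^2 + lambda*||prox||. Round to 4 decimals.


Step 1: Compute ||x||.
||x|| = 5.6334
Step 2: Compute scaling factor.
scale = max(0, 1 - 3.18/5.6334) = 0.4355
Step 3: prox(x) = [-2.3148, 0.8131]
||prox(x)|| = 2.4534
Step 4: Proximal objective.
0.5*||prox-x||^2 = 5.0562
lambda*||prox|| = 7.8018
Total = 12.8581


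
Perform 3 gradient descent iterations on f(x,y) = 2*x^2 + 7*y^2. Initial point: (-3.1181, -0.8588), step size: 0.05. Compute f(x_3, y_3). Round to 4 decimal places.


Gradient descent on f(x,y) = 2*x^2 + 7*y^2.
Starting point: (-3.1181, -0.8588), alpha = 0.05
Step 1: grad_x = 2*2*-3.1181 = -12.4724, grad_y = 2*7*-0.8588 = -12.0232
  x_1 = -3.1181 - 0.05*-12.4724 = -2.4945
  y_1 = -0.8588 - 0.05*-12.0232 = -0.2576
Step 2: grad_x = 2*2*-2.4945 = -9.9779, grad_y = 2*7*-0.2576 = -3.607
  x_2 = -2.4945 - 0.05*-9.9779 = -1.9956
  y_2 = -0.2576 - 0.05*-3.607 = -0.0773
Step 3: grad_x = 2*2*-1.9956 = -7.9823, grad_y = 2*7*-0.0773 = -1.0821
  x_3 = -1.9956 - 0.05*-7.9823 = -1.5965
  y_3 = -0.0773 - 0.05*-1.0821 = -0.0232
f(-1.5965, -0.0232) = 2*(-1.5965)^2 + 7*(-0.0232)^2 = 5.1012


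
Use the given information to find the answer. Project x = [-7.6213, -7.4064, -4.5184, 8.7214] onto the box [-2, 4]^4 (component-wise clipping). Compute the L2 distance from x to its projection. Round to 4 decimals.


Project each component onto [-2, 4].
clip(-7.6213) = -2.0, clip(-7.4064) = -2.0, clip(-4.5184) = -2.0, clip(8.7214) = 4.0
Projection = [-2.0, -2.0, -2.0, 4.0]
Squared diffs: [31.599, 29.2292, 6.3423, 22.2916]
Distance = sqrt(89.4621) = 9.4584


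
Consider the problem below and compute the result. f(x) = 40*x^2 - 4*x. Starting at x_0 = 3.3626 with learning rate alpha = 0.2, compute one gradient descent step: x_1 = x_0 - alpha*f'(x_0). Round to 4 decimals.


We compute the gradient at x_0 and apply the update.
f'(x) = 80*x - 4
f'(3.3626) = 80*3.3626 - 4 = 265.008
x_1 = 3.3626 - 0.2*265.008 = -49.639
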